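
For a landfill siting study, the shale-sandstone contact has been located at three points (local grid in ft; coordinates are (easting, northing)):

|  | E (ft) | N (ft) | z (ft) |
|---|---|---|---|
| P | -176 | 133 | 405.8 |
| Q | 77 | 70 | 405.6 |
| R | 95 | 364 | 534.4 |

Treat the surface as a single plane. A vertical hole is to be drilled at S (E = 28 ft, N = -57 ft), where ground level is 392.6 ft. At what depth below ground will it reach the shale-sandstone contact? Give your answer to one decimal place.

Two edge vectors: P→Q = (253, -63, -0.2), P→R = (271, 231, 128.6).
Normal n = (P→Q) × (P→R) = (-8055.6, -32590, 75516).
So ∂z/∂E = −n_x/n_z = 0.10667 and ∂z/∂N = −n_y/n_z = 0.43156.
Intercept c from P: 405.8 + 18.77 − 57.40 = 367.18.
At (28, -57): z_contact = 2.99 − 24.60 + 367.18 = 345.56 ft.
Depth below ground = 392.6 − 345.56 = 47.0 ft.

47.0 ft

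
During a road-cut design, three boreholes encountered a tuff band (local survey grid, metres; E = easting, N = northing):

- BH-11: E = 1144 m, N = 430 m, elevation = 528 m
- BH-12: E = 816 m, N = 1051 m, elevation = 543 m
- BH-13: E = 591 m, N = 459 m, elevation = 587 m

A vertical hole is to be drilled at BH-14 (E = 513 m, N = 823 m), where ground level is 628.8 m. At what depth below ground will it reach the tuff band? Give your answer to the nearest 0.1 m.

Two edge vectors: BH-11→BH-12 = (-328, 621, 15), BH-11→BH-13 = (-553, 29, 59).
Normal n = (BH-11→BH-12) × (BH-11→BH-13) = (36204, 11057, 333901).
So ∂z/∂E = −n_x/n_z = −0.108427 and ∂z/∂N = −n_y/n_z = −0.033115.
Intercept c from BH-11: 528 + 124.04 + 14.24 = 666.28.
At (513, 823): z_contact = −55.62 − 27.25 + 666.28 = 583.40 m.
Depth below ground = 628.8 − 583.40 = 45.4 m.

45.4 m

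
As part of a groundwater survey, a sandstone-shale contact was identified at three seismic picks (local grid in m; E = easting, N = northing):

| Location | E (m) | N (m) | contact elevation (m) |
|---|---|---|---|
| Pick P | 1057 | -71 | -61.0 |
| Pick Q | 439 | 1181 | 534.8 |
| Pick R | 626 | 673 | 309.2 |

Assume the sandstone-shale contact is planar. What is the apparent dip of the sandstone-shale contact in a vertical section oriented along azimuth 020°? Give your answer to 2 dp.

13.66°

Let the plane be z = a·E + b·N + c.
Pick Q−Pick P: −618a + 1252b = 595.8;  Pick R−Pick P: −431a + 744b = 370.2.
Solving gives a = −0.25326, b = 0.35087.
Unit vector along 020° is (sin 20°, cos 20°) = (0.3420, 0.9397).
Slope in that direction = a·(0.3420) + b·(0.9397) = 0.24309.
Apparent dip = arctan|0.24309| = 13.66° (true dip is 23.4°, so apparent ≤ true as expected).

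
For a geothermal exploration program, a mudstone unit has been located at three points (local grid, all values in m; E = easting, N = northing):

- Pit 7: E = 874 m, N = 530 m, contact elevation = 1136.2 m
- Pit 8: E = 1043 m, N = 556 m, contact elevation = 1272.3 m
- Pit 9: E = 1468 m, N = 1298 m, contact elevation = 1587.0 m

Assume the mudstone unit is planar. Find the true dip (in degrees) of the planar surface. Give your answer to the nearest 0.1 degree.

Let the plane be z = a·E + b·N + c.
Pit 8−Pit 7: 169a + 26b = 136.1;  Pit 9−Pit 7: 594a + 768b = 450.8.
Solving gives a = 0.81159, b = −0.04074.
Gradient magnitude |∇z| = √(a² + b²) = √(0.65868 + 0.00166) = 0.81261.
True dip = arctan(0.81261) = 39.1°, dipping toward W (azimuth ≈ 273°).

39.1°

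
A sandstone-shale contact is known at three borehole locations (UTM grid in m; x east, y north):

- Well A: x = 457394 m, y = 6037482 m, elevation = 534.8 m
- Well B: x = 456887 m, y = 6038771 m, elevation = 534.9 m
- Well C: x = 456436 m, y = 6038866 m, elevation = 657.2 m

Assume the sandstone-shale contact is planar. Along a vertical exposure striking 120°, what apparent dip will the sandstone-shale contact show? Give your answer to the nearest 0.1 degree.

Let the plane be z = a·x + b·y + c.
Well B−Well A: −507a + 1289b = 0.1;  Well C−Well A: −958a + 1384b = 122.4.
Solving gives a = −0.29565, b = −0.11621.
Unit vector along 120° is (sin 120°, cos 120°) = (0.8660, -0.5000).
Slope in that direction = a·(0.8660) + b·(-0.5000) = −0.19794.
Apparent dip = arctan|0.19794| = 11.2° (true dip is 17.6°, so apparent ≤ true as expected).

11.2°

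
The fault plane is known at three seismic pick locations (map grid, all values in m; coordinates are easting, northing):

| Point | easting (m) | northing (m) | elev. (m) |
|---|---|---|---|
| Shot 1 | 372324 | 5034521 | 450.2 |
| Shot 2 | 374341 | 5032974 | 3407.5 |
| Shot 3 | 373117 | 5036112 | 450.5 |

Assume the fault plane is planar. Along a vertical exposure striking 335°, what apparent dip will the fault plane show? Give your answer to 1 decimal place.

Two edge vectors: Shot 1→Shot 2 = (2017, -1547, 2957.3), Shot 1→Shot 3 = (793, 1591, 0.3).
Normal n = (Shot 1→Shot 2) × (Shot 1→Shot 3) = (-4705528.4, 2344533.8, 4435818).
So ∂z/∂easting = −n_x/n_z = 1.06080 and ∂z/∂northing = −n_y/n_z = −0.52855.
Unit vector along 335° is (sin 335°, cos 335°) = (-0.4226, 0.9063).
Slope in that direction = a·(-0.4226) + b·(0.9063) = −0.92734.
Apparent dip = arctan|0.92734| = 42.8° (true dip is 49.8°, so apparent ≤ true as expected).

42.8°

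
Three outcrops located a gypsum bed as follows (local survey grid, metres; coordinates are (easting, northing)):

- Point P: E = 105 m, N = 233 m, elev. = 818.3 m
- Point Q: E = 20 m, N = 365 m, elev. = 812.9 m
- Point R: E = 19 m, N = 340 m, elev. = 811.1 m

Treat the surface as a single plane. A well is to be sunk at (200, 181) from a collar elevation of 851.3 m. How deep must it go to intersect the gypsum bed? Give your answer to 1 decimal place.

20.7 m

Two edge vectors: Point P→Point Q = (-85, 132, -5.4), Point P→Point R = (-86, 107, -7.2).
Normal n = (Point P→Point Q) × (Point P→Point R) = (-372.6, -147.6, 2257).
So ∂z/∂E = −n_x/n_z = 0.16509 and ∂z/∂N = −n_y/n_z = 0.06540.
Intercept c from Point P: 818.3 − 17.33 − 15.24 = 785.73.
At (200, 181): z_contact = 33.02 + 11.84 + 785.73 = 830.58 m.
Depth below ground = 851.3 − 830.58 = 20.7 m.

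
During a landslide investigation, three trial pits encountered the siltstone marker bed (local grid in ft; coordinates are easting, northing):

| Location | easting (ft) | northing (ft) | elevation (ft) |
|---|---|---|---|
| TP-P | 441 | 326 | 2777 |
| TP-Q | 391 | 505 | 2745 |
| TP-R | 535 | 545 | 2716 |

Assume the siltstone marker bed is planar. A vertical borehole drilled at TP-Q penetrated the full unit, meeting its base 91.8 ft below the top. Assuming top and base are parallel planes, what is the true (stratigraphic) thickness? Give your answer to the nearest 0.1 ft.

88.9 ft

Two edge vectors: TP-P→TP-Q = (-50, 179, -32), TP-P→TP-R = (94, 219, -61).
Normal n = (TP-P→TP-Q) × (TP-P→TP-R) = (-3911, -6058, -27776).
So ∂z/∂easting = −n_x/n_z = −0.14081 and ∂z/∂northing = −n_y/n_z = −0.21810.
|∇z| = √(a²+b²) = 0.25960, so dip δ = arctan(0.25960) = 14.55°.
True thickness = vertical thickness × cos δ = 91.8 × cos 14.55° = 88.9 ft.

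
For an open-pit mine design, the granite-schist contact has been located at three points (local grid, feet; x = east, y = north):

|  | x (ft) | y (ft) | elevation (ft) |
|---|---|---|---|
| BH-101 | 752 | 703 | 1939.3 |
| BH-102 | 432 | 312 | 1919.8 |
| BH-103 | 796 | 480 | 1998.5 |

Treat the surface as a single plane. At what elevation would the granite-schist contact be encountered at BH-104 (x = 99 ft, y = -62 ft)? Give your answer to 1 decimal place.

1892.8 ft

Two edge vectors: BH-101→BH-102 = (-320, -391, -19.5), BH-101→BH-103 = (44, -223, 59.2).
Normal n = (BH-101→BH-102) × (BH-101→BH-103) = (-27495.7, 18086, 88564).
So ∂z/∂x = −n_x/n_z = 0.31046 and ∂z/∂y = −n_y/n_z = −0.20421.
Intercept c from BH-101: 1939.3 − 233.47 + 143.56 = 1849.40.
At (99, -62): z = 30.7 + 12.7 + 1849.40 = 1892.8 ft.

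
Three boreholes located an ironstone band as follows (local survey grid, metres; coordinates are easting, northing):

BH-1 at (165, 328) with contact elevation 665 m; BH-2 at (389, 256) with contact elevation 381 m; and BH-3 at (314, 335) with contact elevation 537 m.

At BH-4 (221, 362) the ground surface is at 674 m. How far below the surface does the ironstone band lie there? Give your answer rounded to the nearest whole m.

22 m

Two edge vectors: BH-1→BH-2 = (224, -72, -284), BH-1→BH-3 = (149, 7, -128).
Normal n = (BH-1→BH-2) × (BH-1→BH-3) = (11204, -13644, 12296).
So ∂z/∂easting = −n_x/n_z = −0.91119 and ∂z/∂northing = −n_y/n_z = 1.10963.
Intercept c from BH-1: 665 + 150.35 − 363.96 = 451.39.
At (221, 362): z_contact = −201.4 + 401.7 + 451.39 = 651.7 m.
Depth below ground = 674 − 651.7 = 22 m.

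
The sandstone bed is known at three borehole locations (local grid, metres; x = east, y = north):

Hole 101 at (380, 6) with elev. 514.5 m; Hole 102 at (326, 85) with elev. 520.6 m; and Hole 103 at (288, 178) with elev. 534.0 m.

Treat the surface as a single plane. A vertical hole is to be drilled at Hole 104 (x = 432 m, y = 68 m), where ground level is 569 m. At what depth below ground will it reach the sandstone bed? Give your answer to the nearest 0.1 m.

26.8 m

Let the plane be z = a·x + b·y + c.
Hole 102−Hole 101: −54a + 79b = 6.1;  Hole 103−Hole 101: −92a + 172b = 19.5.
Solving gives a = 0.24322, b = 0.24347.
Then c = 514.5 − a·380 − b·6 = 420.62.
At (432, 68): z_contact = 105.07 + 16.56 + 420.62 = 542.24 m.
Depth below ground = 569 − 542.24 = 26.8 m.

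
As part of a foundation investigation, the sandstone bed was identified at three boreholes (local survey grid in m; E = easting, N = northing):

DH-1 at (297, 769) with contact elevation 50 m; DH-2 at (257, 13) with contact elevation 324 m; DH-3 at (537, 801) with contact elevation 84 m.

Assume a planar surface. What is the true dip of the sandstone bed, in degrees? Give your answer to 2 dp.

Let the plane be z = a·E + b·N + c.
DH-2−DH-1: −40a − 756b = 274;  DH-3−DH-1: 240a + 32b = 34.
Solving gives a = 0.19134, b = −0.37256.
Gradient magnitude |∇z| = √(a² + b²) = √(0.03661 + 0.13880) = 0.41882.
True dip = arctan(0.41882) = 22.72°, dipping toward NNW (azimuth ≈ 333°).

22.72°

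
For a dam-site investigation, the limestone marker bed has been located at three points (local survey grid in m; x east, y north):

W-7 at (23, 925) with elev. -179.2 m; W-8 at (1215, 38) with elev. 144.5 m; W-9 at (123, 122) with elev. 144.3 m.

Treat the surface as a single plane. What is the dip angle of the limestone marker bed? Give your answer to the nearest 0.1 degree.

22.2°

Let the plane be z = a·x + b·y + c.
W-8−W-7: 1192a − 887b = 323.7;  W-9−W-7: 100a − 803b = 323.5.
Solving gives a = −0.03110, b = −0.40674.
Gradient magnitude |∇z| = √(a² + b²) = √(0.00097 + 0.16544) = 0.40793.
True dip = arctan(0.40793) = 22.2°, dipping toward N (azimuth ≈ 004°).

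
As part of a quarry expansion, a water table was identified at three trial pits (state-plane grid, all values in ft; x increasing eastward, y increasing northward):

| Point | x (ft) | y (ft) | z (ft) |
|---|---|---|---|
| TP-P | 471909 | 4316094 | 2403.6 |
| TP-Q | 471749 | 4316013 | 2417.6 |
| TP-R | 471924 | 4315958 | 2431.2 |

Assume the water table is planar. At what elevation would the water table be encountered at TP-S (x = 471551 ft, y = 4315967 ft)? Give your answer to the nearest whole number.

2424 ft

Two edge vectors: TP-P→TP-Q = (-160, -81, 14), TP-P→TP-R = (15, -136, 27.6).
Normal n = (TP-P→TP-Q) × (TP-P→TP-R) = (-331.6, 4626, 22975).
So ∂z/∂x = −n_x/n_z = 0.01443308 and ∂z/∂y = −n_y/n_z = −0.20134929.
Intercept c from TP-P: 2403.6 − 6811.10 + 869042.47 = 864634.97.
At (471551, 4315967): z = 6805.9 − 869016.9 + 864634.97 = 2424.0 ft.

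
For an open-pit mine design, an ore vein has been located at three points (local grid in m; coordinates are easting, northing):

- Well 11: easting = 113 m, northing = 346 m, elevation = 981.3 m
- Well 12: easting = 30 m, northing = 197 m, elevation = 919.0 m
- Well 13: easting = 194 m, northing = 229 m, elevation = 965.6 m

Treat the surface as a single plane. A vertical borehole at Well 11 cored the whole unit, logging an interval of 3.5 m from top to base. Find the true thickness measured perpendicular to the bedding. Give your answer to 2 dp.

Let the plane be z = a·easting + b·northing + c.
Well 12−Well 11: −83a − 149b = −62.3;  Well 13−Well 11: 81a − 117b = −15.7.
Solving gives a = 0.22726, b = 0.29152.
|∇z| = √(a²+b²) = 0.36964, so dip δ = arctan(0.36964) = 20.29°.
True thickness = vertical thickness × cos δ = 3.5 × cos 20.29° = 3.28 m.

3.28 m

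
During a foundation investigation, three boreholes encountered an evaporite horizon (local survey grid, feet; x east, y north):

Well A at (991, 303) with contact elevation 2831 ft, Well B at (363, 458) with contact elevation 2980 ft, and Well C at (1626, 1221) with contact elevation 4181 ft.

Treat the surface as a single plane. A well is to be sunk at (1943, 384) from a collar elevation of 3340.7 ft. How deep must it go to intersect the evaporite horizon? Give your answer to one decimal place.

Let the plane be z = a·x + b·y + c.
Well B−Well A: −628a + 155b = 149;  Well C−Well A: 635a + 918b = 1350.
Solving gives a = 0.107371, b = 1.396317.
Then c = 2831 − a·991 − b·303 = 2301.51.
At (1943, 384): z_contact = 208.62 + 536.19 + 2301.51 = 3046.32 ft.
Depth below ground = 3340.7 − 3046.32 = 294.4 ft.

294.4 ft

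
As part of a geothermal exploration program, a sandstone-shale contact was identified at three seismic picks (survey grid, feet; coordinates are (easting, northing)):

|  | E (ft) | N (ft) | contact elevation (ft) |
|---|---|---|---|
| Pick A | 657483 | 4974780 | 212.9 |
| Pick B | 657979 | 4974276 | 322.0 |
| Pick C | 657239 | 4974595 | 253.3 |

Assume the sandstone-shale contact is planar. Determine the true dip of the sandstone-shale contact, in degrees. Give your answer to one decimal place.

Let the plane be z = a·E + b·N + c.
Pick B−Pick A: 496a − 504b = 109.1;  Pick C−Pick A: −244a − 185b = 40.4.
Solving gives a = −0.00083, b = −0.21728.
Gradient magnitude |∇z| = √(a² + b²) = √(0.00000 + 0.04721) = 0.21729.
True dip = arctan(0.21729) = 12.3°, dipping toward N (azimuth ≈ 000°).

12.3°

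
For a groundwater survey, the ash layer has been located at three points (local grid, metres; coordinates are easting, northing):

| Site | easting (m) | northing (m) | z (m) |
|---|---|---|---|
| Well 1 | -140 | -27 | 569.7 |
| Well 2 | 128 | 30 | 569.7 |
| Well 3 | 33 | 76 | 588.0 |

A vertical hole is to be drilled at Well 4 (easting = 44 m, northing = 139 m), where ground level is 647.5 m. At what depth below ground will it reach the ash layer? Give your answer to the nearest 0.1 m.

42.7 m

Let the plane be z = a·easting + b·northing + c.
Well 2−Well 1: 268a + 57b = 0;  Well 3−Well 1: 173a + 103b = 18.3.
Solving gives a = −0.05879, b = 0.27641.
Then c = 569.7 − a·-140 − b·-27 = 568.93.
At (44, 139): z_contact = −2.59 + 38.42 + 568.93 = 604.77 m.
Depth below ground = 647.5 − 604.77 = 42.7 m.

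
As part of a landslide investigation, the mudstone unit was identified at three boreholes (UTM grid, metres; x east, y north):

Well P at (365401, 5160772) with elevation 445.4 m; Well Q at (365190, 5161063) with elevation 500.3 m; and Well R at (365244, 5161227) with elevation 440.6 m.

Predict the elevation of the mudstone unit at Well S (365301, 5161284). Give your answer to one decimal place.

Let the plane be z = a·x + b·y + c.
Well Q−Well P: −211a + 291b = 54.9;  Well R−Well P: −157a + 455b = −4.8.
Solving gives a = −0.524192138, b = −0.191424540.
Then c = 445.4 − a·365401 − b·5160772 = 1179884.14.
At (365301, 5161284): z = −191487.9 − 987996.4 + 1179884.14 = 399.8 m.

399.8 m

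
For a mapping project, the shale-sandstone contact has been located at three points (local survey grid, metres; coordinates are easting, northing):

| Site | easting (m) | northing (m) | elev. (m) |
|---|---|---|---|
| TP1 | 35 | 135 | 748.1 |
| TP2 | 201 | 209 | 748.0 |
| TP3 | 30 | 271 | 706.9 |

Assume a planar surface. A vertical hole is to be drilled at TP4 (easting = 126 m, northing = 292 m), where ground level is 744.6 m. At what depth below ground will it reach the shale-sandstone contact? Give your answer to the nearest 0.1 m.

31.3 m

Let the plane be z = a·easting + b·northing + c.
TP2−TP1: 166a + 74b = −0.1;  TP3−TP1: −5a + 136b = −41.2.
Solving gives a = 0.13228, b = −0.29808.
Then c = 748.1 − a·35 − b·135 = 783.71.
At (126, 292): z_contact = 16.67 − 87.04 + 783.71 = 713.34 m.
Depth below ground = 744.6 − 713.34 = 31.3 m.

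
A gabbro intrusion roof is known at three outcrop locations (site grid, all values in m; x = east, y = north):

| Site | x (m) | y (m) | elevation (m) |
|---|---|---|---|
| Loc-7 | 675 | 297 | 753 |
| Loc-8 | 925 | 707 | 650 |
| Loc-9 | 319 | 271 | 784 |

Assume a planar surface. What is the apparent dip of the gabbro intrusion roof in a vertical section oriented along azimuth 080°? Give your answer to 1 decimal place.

Two edge vectors: Loc-7→Loc-8 = (250, 410, -103), Loc-7→Loc-9 = (-356, -26, 31).
Normal n = (Loc-7→Loc-8) × (Loc-7→Loc-9) = (10032, 28918, 139460).
So ∂z/∂x = −n_x/n_z = −0.07193 and ∂z/∂y = −n_y/n_z = −0.20736.
Unit vector along 080° is (sin 80°, cos 80°) = (0.9848, 0.1736).
Slope in that direction = a·(0.9848) + b·(0.1736) = −0.10685.
Apparent dip = arctan|0.10685| = 6.1° (true dip is 12.4°, so apparent ≤ true as expected).

6.1°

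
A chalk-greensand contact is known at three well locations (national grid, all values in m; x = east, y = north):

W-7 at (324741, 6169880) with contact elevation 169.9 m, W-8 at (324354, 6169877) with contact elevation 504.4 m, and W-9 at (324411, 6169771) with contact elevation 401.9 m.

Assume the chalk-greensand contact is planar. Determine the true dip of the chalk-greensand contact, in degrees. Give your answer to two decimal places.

45.06°

Let the plane be z = a·x + b·y + c.
W-8−W-7: −387a − 3b = 334.5;  W-9−W-7: −330a − 109b = 232.
Solving gives a = −0.86822, b = 0.50011.
Gradient magnitude |∇z| = √(a² + b²) = √(0.75380 + 0.25011) = 1.00195.
True dip = arctan(1.00195) = 45.06°, dipping toward ESE (azimuth ≈ 120°).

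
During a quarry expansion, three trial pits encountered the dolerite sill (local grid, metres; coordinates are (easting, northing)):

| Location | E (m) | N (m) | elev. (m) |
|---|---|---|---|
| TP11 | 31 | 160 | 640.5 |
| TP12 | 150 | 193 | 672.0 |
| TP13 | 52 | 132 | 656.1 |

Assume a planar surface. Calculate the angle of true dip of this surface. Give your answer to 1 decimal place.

Two edge vectors: TP11→TP12 = (119, 33, 31.5), TP11→TP13 = (21, -28, 15.6).
Normal n = (TP11→TP12) × (TP11→TP13) = (1396.8, -1194.9, -4025).
So ∂z/∂E = −n_x/n_z = 0.34703 and ∂z/∂N = −n_y/n_z = −0.29687.
Gradient magnitude |∇z| = √(a² + b²) = √(0.12043 + 0.08813) = 0.45669.
True dip = arctan(0.45669) = 24.5°, dipping toward NW (azimuth ≈ 311°).

24.5°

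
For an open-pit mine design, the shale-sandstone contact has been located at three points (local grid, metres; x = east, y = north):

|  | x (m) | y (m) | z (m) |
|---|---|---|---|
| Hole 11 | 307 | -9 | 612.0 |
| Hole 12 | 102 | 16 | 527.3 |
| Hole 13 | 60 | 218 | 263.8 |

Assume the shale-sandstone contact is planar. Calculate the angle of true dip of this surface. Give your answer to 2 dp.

Let the plane be z = a·x + b·y + c.
Hole 12−Hole 11: −205a + 25b = −84.7;  Hole 13−Hole 11: −247a + 227b = −348.2.
Solving gives a = 0.26070, b = −1.25025.
Gradient magnitude |∇z| = √(a² + b²) = √(0.06797 + 1.56313) = 1.27714.
True dip = arctan(1.27714) = 51.94°, dipping toward NNW (azimuth ≈ 348°).

51.94°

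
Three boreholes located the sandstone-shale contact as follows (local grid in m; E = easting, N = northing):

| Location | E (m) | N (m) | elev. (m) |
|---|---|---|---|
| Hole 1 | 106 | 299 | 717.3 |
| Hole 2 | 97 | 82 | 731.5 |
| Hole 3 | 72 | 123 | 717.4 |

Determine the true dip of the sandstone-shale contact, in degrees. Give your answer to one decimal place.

23.5°

Let the plane be z = a·E + b·N + c.
Hole 2−Hole 1: −9a − 217b = 14.2;  Hole 3−Hole 1: −34a − 176b = 0.1.
Solving gives a = 0.42760, b = −0.08317.
Gradient magnitude |∇z| = √(a² + b²) = √(0.18284 + 0.00692) = 0.43561.
True dip = arctan(0.43561) = 23.5°, dipping toward W (azimuth ≈ 281°).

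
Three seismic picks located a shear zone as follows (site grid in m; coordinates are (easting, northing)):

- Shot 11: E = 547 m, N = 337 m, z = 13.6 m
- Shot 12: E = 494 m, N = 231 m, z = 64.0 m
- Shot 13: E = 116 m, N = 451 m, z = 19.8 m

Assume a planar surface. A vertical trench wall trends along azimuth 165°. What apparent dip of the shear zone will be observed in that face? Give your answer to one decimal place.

20.2°

Let the plane be z = a·E + b·N + c.
Shot 12−Shot 11: −53a − 106b = 50.4;  Shot 13−Shot 11: −431a + 114b = 6.2.
Solving gives a = −0.12378, b = −0.41358.
Unit vector along 165° is (sin 165°, cos 165°) = (0.2588, -0.9659).
Slope in that direction = a·(0.2588) + b·(-0.9659) = 0.36745.
Apparent dip = arctan|0.36745| = 20.2° (true dip is 23.4°, so apparent ≤ true as expected).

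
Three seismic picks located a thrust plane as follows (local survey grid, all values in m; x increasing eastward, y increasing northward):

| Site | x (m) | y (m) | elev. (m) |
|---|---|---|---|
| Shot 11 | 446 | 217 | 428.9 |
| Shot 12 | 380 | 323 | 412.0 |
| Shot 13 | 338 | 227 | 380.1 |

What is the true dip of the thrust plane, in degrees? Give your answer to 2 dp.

Let the plane be z = a·x + b·y + c.
Shot 12−Shot 11: −66a + 106b = −16.9;  Shot 13−Shot 11: −108a + 10b = −48.8.
Solving gives a = 0.46383, b = 0.12937.
Gradient magnitude |∇z| = √(a² + b²) = √(0.21514 + 0.01674) = 0.48153.
True dip = arctan(0.48153) = 25.71°, dipping toward WSW (azimuth ≈ 254°).

25.71°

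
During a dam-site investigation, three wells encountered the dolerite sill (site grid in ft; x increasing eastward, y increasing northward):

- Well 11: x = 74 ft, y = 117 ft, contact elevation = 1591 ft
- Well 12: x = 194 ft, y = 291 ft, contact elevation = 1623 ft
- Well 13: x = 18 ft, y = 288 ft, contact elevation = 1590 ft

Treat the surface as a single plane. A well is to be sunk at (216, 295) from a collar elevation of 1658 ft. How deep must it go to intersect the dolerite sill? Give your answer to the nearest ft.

Let the plane be z = a·x + b·y + c.
Well 12−Well 11: 120a + 174b = 32;  Well 13−Well 11: −56a + 171b = −1.
Solving gives a = 0.18656, b = 0.05525.
Then c = 1591 − a·74 − b·117 = 1570.73.
At (216, 295): z_contact = 40.3 + 16.3 + 1570.73 = 1627.3 ft.
Depth below ground = 1658 − 1627.3 = 31 ft.

31 ft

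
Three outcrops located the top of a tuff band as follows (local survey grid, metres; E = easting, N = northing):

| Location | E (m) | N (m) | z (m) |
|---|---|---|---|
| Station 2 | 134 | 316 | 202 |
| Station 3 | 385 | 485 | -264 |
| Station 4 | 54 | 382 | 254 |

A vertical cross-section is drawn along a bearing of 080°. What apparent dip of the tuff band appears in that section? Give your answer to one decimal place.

Let the plane be z = a·E + b·N + c.
Station 3−Station 2: 251a + 169b = −466;  Station 4−Station 2: −80a + 66b = 52.
Solving gives a = −1.31437, b = −0.80529.
Unit vector along 080° is (sin 80°, cos 80°) = (0.9848, 0.1736).
Slope in that direction = a·(0.9848) + b·(0.1736) = −1.43423.
Apparent dip = arctan|1.43423| = 55.1° (true dip is 57.0°, so apparent ≤ true as expected).

55.1°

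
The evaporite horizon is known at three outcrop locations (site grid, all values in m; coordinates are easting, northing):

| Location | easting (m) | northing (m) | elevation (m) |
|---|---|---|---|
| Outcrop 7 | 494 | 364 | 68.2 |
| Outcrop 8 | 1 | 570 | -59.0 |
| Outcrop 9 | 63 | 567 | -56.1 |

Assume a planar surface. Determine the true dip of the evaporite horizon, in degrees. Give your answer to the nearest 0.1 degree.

Two edge vectors: Outcrop 7→Outcrop 8 = (-493, 206, -127.2), Outcrop 7→Outcrop 9 = (-431, 203, -124.3).
Normal n = (Outcrop 7→Outcrop 8) × (Outcrop 7→Outcrop 9) = (215.8, -6456.7, -11293).
So ∂z/∂easting = −n_x/n_z = 0.01911 and ∂z/∂northing = −n_y/n_z = −0.57174.
Gradient magnitude |∇z| = √(a² + b²) = √(0.00037 + 0.32689) = 0.57206.
True dip = arctan(0.57206) = 29.8°, dipping toward N (azimuth ≈ 358°).

29.8°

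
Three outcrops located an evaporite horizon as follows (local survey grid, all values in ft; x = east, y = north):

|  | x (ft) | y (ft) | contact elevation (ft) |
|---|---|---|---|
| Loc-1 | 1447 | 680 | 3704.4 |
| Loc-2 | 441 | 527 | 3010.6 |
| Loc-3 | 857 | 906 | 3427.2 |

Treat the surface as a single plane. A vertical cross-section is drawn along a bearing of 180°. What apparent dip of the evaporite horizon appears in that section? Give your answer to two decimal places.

Let the plane be z = a·x + b·y + c.
Loc-2−Loc-1: −1006a − 153b = −693.8;  Loc-3−Loc-1: −590a + 226b = −277.2.
Solving gives a = 0.62719, b = 0.41079.
Unit vector along 180° is (sin 180°, cos 180°) = (0.0000, -1.0000).
Slope in that direction = a·(0.0000) + b·(-1.0000) = −0.41079.
Apparent dip = arctan|0.41079| = 22.33° (true dip is 36.9°, so apparent ≤ true as expected).

22.33°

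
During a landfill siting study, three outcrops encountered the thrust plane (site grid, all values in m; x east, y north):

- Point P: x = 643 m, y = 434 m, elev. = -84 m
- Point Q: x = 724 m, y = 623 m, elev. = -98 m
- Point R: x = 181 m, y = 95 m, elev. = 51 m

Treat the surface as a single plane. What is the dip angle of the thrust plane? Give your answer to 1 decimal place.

19.5°

Two edge vectors: Point P→Point Q = (81, 189, -14), Point P→Point R = (-462, -339, 135).
Normal n = (Point P→Point Q) × (Point P→Point R) = (20769, -4467, 59859).
So ∂z/∂x = −n_x/n_z = −0.34697 and ∂z/∂y = −n_y/n_z = 0.07463.
Gradient magnitude |∇z| = √(a² + b²) = √(0.12038 + 0.00557) = 0.35490.
True dip = arctan(0.35490) = 19.5°, dipping toward ESE (azimuth ≈ 102°).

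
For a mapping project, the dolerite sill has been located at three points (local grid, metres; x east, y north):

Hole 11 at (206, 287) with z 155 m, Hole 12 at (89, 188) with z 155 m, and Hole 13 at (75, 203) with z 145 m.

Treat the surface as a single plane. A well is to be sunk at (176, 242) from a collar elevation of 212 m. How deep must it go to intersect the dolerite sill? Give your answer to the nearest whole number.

Two edge vectors: Hole 11→Hole 12 = (-117, -99, 0), Hole 11→Hole 13 = (-131, -84, -10).
Normal n = (Hole 11→Hole 12) × (Hole 11→Hole 13) = (990, -1170, -3141).
So ∂z/∂x = −n_x/n_z = 0.31519 and ∂z/∂y = −n_y/n_z = −0.37249.
Intercept c from Hole 11: 155 − 64.93 + 106.91 = 196.98.
At (176, 242): z_contact = 55.5 − 90.1 + 196.98 = 162.3 m.
Depth below ground = 212 − 162.3 = 50 m.

50 m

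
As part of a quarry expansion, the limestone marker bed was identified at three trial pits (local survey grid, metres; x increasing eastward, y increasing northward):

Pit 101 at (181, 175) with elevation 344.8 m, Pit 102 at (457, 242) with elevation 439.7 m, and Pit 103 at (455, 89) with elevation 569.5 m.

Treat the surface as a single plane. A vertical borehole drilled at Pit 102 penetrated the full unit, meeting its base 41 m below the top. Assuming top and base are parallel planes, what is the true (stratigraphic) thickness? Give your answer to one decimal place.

Two edge vectors: Pit 101→Pit 102 = (276, 67, 94.9), Pit 101→Pit 103 = (274, -86, 224.7).
Normal n = (Pit 101→Pit 102) × (Pit 101→Pit 103) = (23216.3, -36014.6, -42094).
So ∂z/∂x = −n_x/n_z = 0.55153 and ∂z/∂y = −n_y/n_z = −0.85558.
|∇z| = √(a²+b²) = 1.01794, so dip δ = arctan(1.01794) = 45.51°.
True thickness = vertical thickness × cos δ = 41 × cos 45.51° = 28.7 m.

28.7 m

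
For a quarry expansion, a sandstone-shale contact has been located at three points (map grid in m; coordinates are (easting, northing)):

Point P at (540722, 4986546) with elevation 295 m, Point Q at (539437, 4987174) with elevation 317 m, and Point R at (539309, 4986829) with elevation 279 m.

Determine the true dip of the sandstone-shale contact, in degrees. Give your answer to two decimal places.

5.90°

Two edge vectors: Point P→Point Q = (-1285, 628, 22), Point P→Point R = (-1413, 283, -16).
Normal n = (Point P→Point Q) × (Point P→Point R) = (-16274, -51646, 523709).
So ∂z/∂E = −n_x/n_z = 0.03107 and ∂z/∂N = −n_y/n_z = 0.09862.
Gradient magnitude |∇z| = √(a² + b²) = √(0.00097 + 0.00973) = 0.10340.
True dip = arctan(0.10340) = 5.90°, dipping toward SSW (azimuth ≈ 197°).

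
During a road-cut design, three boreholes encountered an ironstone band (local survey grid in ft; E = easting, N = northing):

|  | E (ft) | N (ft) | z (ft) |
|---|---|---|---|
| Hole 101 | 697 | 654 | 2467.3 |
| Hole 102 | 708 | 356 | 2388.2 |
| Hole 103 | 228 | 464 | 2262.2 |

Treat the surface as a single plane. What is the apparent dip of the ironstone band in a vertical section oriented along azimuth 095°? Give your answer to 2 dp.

Two edge vectors: Hole 101→Hole 102 = (11, -298, -79.1), Hole 101→Hole 103 = (-469, -190, -205.1).
Normal n = (Hole 101→Hole 102) × (Hole 101→Hole 103) = (46090.8, 39354, -141852).
So ∂z/∂E = −n_x/n_z = 0.32492 and ∂z/∂N = −n_y/n_z = 0.27743.
Unit vector along 095° is (sin 95°, cos 95°) = (0.9962, -0.0872).
Slope in that direction = a·(0.9962) + b·(-0.0872) = 0.29951.
Apparent dip = arctan|0.29951| = 16.67° (true dip is 23.1°, so apparent ≤ true as expected).

16.67°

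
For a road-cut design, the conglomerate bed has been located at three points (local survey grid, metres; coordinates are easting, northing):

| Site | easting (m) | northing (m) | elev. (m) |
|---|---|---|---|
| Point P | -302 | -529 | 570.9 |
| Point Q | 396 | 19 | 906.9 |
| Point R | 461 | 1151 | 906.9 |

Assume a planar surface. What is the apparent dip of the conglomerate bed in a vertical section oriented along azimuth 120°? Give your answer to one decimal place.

24.3°

Let the plane be z = a·easting + b·northing + c.
Point Q−Point P: 698a + 548b = 336;  Point R−Point P: 763a + 1680b = 336.
Solving gives a = 0.50410, b = −0.02895.
Unit vector along 120° is (sin 120°, cos 120°) = (0.8660, -0.5000).
Slope in that direction = a·(0.8660) + b·(-0.5000) = 0.45104.
Apparent dip = arctan|0.45104| = 24.3° (true dip is 26.8°, so apparent ≤ true as expected).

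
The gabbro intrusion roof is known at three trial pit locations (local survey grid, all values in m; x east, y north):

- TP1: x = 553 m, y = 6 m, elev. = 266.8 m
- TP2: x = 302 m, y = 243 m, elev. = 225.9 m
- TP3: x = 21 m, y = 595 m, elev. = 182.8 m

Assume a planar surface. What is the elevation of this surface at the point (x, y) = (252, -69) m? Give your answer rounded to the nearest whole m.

Let the plane be z = a·x + b·y + c.
TP2−TP1: −251a + 237b = −40.9;  TP3−TP1: −532a + 589b = −84.
Solving gives a = 0.19224, b = 0.03102.
Then c = 266.8 − a·553 − b·6 = 160.31.
At (252, -69): z = 48.4 − 2.1 + 160.31 = 206.6 m.

207 m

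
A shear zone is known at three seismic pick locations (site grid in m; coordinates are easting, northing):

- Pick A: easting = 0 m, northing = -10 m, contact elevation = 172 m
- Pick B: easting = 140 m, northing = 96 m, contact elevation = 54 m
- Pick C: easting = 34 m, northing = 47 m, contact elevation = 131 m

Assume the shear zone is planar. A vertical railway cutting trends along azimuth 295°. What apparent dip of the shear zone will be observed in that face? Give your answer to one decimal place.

Two edge vectors: Pick A→Pick B = (140, 106, -118), Pick A→Pick C = (34, 57, -41).
Normal n = (Pick A→Pick B) × (Pick A→Pick C) = (2380, 1728, 4376).
So ∂z/∂easting = −n_x/n_z = −0.54388 and ∂z/∂northing = −n_y/n_z = −0.39488.
Unit vector along 295° is (sin 295°, cos 295°) = (-0.9063, 0.4226).
Slope in that direction = a·(-0.9063) + b·(0.4226) = 0.32603.
Apparent dip = arctan|0.32603| = 18.1° (true dip is 33.9°, so apparent ≤ true as expected).

18.1°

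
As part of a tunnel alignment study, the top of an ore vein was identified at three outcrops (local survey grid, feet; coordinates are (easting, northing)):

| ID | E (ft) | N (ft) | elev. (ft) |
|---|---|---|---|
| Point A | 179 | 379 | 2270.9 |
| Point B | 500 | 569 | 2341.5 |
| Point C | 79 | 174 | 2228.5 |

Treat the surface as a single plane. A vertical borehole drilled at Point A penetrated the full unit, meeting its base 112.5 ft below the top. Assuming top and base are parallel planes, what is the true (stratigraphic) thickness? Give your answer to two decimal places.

Two edge vectors: Point A→Point B = (321, 190, 70.6), Point A→Point C = (-100, -205, -42.4).
Normal n = (Point A→Point B) × (Point A→Point C) = (6417, 6550.4, -46805).
So ∂z/∂E = −n_x/n_z = 0.13710 and ∂z/∂N = −n_y/n_z = 0.13995.
|∇z| = √(a²+b²) = 0.19592, so dip δ = arctan(0.19592) = 11.08°.
True thickness = vertical thickness × cos δ = 112.5 × cos 11.08° = 110.40 ft.

110.40 ft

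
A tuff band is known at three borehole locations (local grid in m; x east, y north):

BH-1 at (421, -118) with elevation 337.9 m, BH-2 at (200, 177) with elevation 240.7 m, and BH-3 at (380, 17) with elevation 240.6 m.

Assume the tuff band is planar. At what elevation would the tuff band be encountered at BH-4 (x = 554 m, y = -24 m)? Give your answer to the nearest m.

128 m

Let the plane be z = a·x + b·y + c.
BH-2−BH-1: −221a + 295b = −97.2;  BH-3−BH-1: −41a + 135b = −97.3.
Solving gives a = −0.87833, b = −0.98749.
Then c = 337.9 − a·421 − b·-118 = 591.15.
At (554, -24): z = −486.6 + 23.7 + 591.15 = 128.3 m.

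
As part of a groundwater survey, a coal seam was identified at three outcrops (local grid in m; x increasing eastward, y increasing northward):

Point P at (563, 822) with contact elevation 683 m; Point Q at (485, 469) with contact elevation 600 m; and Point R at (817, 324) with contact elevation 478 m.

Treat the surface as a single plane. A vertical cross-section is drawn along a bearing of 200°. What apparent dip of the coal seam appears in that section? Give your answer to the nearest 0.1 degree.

Let the plane be z = a·x + b·y + c.
Point Q−Point P: −78a − 353b = −83;  Point R−Point P: 254a − 498b = −205.
Solving gives a = −0.24148, b = 0.28848.
Unit vector along 200° is (sin 200°, cos 200°) = (-0.3420, -0.9397).
Slope in that direction = a·(-0.3420) + b·(-0.9397) = −0.18850.
Apparent dip = arctan|0.18850| = 10.7° (true dip is 20.6°, so apparent ≤ true as expected).

10.7°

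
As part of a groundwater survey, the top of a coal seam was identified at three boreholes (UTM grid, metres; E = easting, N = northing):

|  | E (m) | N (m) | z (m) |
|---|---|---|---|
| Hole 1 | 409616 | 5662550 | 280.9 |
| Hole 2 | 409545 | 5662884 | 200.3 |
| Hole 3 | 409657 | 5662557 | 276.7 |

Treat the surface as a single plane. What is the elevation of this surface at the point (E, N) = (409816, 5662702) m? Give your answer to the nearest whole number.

Let the plane be z = a·E + b·N + c.
Hole 2−Hole 1: −71a + 334b = −80.6;  Hole 3−Hole 1: 41a + 7b = −4.2.
Solving gives a = −0.05909379, b = −0.25387922.
Then c = 280.9 − a·409616 − b·5662550 = 1462090.44.
At (409816, 5662702): z = −24217.6 − 1437642.4 + 1462090.44 = 230.5 m.

230 m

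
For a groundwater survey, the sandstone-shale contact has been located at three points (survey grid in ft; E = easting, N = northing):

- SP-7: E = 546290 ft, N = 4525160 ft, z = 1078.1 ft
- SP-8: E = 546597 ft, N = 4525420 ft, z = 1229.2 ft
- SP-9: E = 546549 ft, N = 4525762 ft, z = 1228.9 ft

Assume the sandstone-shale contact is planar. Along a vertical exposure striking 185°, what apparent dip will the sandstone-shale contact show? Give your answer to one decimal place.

Let the plane be z = a·E + b·N + c.
SP-8−SP-7: 307a + 260b = 151.1;  SP-9−SP-7: 259a + 602b = 150.8.
Solving gives a = 0.44056, b = 0.06096.
Unit vector along 185° is (sin 185°, cos 185°) = (-0.0872, -0.9962).
Slope in that direction = a·(-0.0872) + b·(-0.9962) = −0.09912.
Apparent dip = arctan|0.09912| = 5.7° (true dip is 24.0°, so apparent ≤ true as expected).

5.7°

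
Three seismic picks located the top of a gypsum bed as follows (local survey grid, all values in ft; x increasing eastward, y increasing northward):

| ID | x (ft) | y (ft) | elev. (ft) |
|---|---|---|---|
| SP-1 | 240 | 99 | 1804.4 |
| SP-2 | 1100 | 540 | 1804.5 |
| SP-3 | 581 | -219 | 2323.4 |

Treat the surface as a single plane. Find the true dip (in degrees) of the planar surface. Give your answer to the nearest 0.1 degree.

49.8°

Two edge vectors: SP-1→SP-2 = (860, 441, 0.1), SP-1→SP-3 = (341, -318, 519).
Normal n = (SP-1→SP-2) × (SP-1→SP-3) = (228910.8, -446305.9, -423861).
So ∂z/∂x = −n_x/n_z = 0.54006 and ∂z/∂y = −n_y/n_z = −1.05295.
Gradient magnitude |∇z| = √(a² + b²) = √(0.29167 + 1.10871) = 1.18338.
True dip = arctan(1.18338) = 49.8°, dipping toward NNW (azimuth ≈ 333°).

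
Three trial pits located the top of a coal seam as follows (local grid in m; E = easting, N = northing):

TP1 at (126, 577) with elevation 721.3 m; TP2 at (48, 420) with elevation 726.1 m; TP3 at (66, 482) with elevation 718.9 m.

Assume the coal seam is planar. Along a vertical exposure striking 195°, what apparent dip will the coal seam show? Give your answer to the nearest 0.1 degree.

6.9°

Two edge vectors: TP1→TP2 = (-78, -157, 4.8), TP1→TP3 = (-60, -95, -2.4).
Normal n = (TP1→TP2) × (TP1→TP3) = (832.8, -475.2, -2010).
So ∂z/∂E = −n_x/n_z = 0.41433 and ∂z/∂N = −n_y/n_z = −0.23642.
Unit vector along 195° is (sin 195°, cos 195°) = (-0.2588, -0.9659).
Slope in that direction = a·(-0.2588) + b·(-0.9659) = 0.12113.
Apparent dip = arctan|0.12113| = 6.9° (true dip is 25.5°, so apparent ≤ true as expected).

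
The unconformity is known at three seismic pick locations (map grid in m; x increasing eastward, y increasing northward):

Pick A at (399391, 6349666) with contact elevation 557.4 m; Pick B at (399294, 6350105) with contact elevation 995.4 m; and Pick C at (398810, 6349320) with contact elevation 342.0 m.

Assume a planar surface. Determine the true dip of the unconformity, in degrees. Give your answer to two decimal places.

44.25°

Two edge vectors: Pick A→Pick B = (-97, 439, 438), Pick A→Pick C = (-581, -346, -215.4).
Normal n = (Pick A→Pick B) × (Pick A→Pick C) = (56987.4, -275371.8, 288621).
So ∂z/∂x = −n_x/n_z = −0.19745 and ∂z/∂y = −n_y/n_z = 0.95409.
Gradient magnitude |∇z| = √(a² + b²) = √(0.03899 + 0.91030) = 0.97431.
True dip = arctan(0.97431) = 44.25°, dipping toward SSE (azimuth ≈ 168°).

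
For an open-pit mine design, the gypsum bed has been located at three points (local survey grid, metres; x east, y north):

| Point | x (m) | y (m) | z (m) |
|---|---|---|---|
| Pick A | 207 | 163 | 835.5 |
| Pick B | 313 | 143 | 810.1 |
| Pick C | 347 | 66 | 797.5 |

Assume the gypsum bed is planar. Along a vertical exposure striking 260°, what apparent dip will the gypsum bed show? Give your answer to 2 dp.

Two edge vectors: Pick A→Pick B = (106, -20, -25.4), Pick A→Pick C = (140, -97, -38).
Normal n = (Pick A→Pick B) × (Pick A→Pick C) = (-1703.8, 472, -7482).
So ∂z/∂x = −n_x/n_z = −0.22772 and ∂z/∂y = −n_y/n_z = 0.06308.
Unit vector along 260° is (sin 260°, cos 260°) = (-0.9848, -0.1736).
Slope in that direction = a·(-0.9848) + b·(-0.1736) = 0.21331.
Apparent dip = arctan|0.21331| = 12.04° (true dip is 13.3°, so apparent ≤ true as expected).

12.04°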